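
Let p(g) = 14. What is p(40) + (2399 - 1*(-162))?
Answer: 2575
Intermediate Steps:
p(40) + (2399 - 1*(-162)) = 14 + (2399 - 1*(-162)) = 14 + (2399 + 162) = 14 + 2561 = 2575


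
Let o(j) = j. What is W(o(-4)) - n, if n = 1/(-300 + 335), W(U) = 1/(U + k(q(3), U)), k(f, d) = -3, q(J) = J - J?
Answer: -6/35 ≈ -0.17143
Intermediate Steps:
q(J) = 0
W(U) = 1/(-3 + U) (W(U) = 1/(U - 3) = 1/(-3 + U))
n = 1/35 ≈ 0.028571
W(o(-4)) - n = 1/(-3 - 4) - 1*1/35 = 1/(-7) - 1/35 = -⅐ - 1/35 = -6/35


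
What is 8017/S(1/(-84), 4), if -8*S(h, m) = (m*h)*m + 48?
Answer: -336714/251 ≈ -1341.5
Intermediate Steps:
S(h, m) = -6 - h*m²/8 (S(h, m) = -((m*h)*m + 48)/8 = -((h*m)*m + 48)/8 = -(h*m² + 48)/8 = -(48 + h*m²)/8 = -6 - h*m²/8)
8017/S(1/(-84), 4) = 8017/(-6 - ⅛*4²/(-84)) = 8017/(-6 - ⅛*(-1/84)*16) = 8017/(-6 + 1/42) = 8017/(-251/42) = 8017*(-42/251) = -336714/251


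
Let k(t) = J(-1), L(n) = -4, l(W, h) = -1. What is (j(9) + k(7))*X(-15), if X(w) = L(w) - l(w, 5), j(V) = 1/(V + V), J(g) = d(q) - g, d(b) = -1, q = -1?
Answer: -1/6 ≈ -0.16667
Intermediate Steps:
J(g) = -1 - g
j(V) = 1/(2*V)
X(w) = -3 (X(w) = -4 - 1*(-1) = -4 + 1 = -3)
k(t) = 0 (k(t) = -1 - 1*(-1) = -1 + 1 = 0)
(j(9) + k(7))*X(-15) = ((1/2)/9 + 0)*(-3) = ((1/2)*(1/9) + 0)*(-3) = (1/18 + 0)*(-3) = (1/18)*(-3) = -1/6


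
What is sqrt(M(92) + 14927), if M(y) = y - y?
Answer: sqrt(14927) ≈ 122.18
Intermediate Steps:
M(y) = 0
sqrt(M(92) + 14927) = sqrt(0 + 14927) = sqrt(14927)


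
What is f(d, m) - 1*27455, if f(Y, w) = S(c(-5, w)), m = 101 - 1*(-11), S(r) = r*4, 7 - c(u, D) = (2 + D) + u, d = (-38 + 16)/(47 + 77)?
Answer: -27863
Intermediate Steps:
d = -11/62 (d = -22/124 = -22*1/124 = -11/62 ≈ -0.17742)
c(u, D) = 5 - D - u (c(u, D) = 7 - ((2 + D) + u) = 7 - (2 + D + u) = 7 + (-2 - D - u) = 5 - D - u)
S(r) = 4*r
m = 112 (m = 101 + 11 = 112)
f(Y, w) = 40 - 4*w (f(Y, w) = 4*(5 - w - 1*(-5)) = 4*(5 - w + 5) = 4*(10 - w) = 40 - 4*w)
f(d, m) - 1*27455 = (40 - 4*112) - 1*27455 = (40 - 448) - 27455 = -408 - 27455 = -27863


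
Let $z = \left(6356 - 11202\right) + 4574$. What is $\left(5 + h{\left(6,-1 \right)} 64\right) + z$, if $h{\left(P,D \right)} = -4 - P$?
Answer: $-907$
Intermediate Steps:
$z = -272$ ($z = -4846 + 4574 = -272$)
$\left(5 + h{\left(6,-1 \right)} 64\right) + z = \left(5 + \left(-4 - 6\right) 64\right) - 272 = \left(5 - 640\right) - 272 = -635 - 272 = -907$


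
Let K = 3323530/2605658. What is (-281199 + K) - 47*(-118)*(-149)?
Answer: -1442950505672/1302829 ≈ -1.1076e+6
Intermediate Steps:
K = 1661765/1302829 (K = 3323530*(1/2605658) = 1661765/1302829 ≈ 1.2755)
(-281199 + K) - 47*(-118)*(-149) = (-281199 + 1661765/1302829) - 47*(-118)*(-149) = -366352550206/1302829 + 5546*(-149) = -366352550206/1302829 - 826354 = -1442950505672/1302829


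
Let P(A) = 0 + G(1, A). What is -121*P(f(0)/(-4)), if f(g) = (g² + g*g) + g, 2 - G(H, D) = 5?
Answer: 363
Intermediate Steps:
G(H, D) = -3 (G(H, D) = 2 - 1*5 = 2 - 5 = -3)
f(g) = g + 2*g² (f(g) = (g² + g²) + g = 2*g² + g = g + 2*g²)
P(A) = -3 (P(A) = 0 - 3 = -3)
-121*P(f(0)/(-4)) = -121*(-3) = 363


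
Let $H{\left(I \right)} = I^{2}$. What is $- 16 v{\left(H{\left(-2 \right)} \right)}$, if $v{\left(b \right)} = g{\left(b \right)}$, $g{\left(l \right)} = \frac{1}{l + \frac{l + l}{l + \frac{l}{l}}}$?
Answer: $- \frac{20}{7} \approx -2.8571$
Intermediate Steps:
$g{\left(l \right)} = \frac{1}{l + \frac{2 l}{1 + l}}$ ($g{\left(l \right)} = \frac{1}{l + \frac{2 l}{l + 1}} = \frac{1}{l + \frac{2 l}{1 + l}}$)
$v{\left(b \right)} = \frac{1 + b}{b \left(3 + b\right)}$
$- 16 v{\left(H{\left(-2 \right)} \right)} = - 16 \frac{1 + \left(-2\right)^{2}}{\left(-2\right)^{2} \left(3 + \left(-2\right)^{2}\right)} = - 16 \frac{1 + 4}{4 \left(3 + 4\right)} = - 16 \cdot \frac{1}{4} \cdot \frac{1}{7} \cdot 5 = \left(-16\right) \frac{5}{28} = - \frac{20}{7}$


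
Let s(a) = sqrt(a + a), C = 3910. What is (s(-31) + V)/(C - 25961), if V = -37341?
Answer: 37341/22051 - I*sqrt(62)/22051 ≈ 1.6934 - 0.00035708*I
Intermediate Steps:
s(a) = sqrt(2)*sqrt(a) (s(a) = sqrt(2*a) = sqrt(2)*sqrt(a))
(s(-31) + V)/(C - 25961) = (sqrt(2)*sqrt(-31) - 37341)/(3910 - 25961) = (sqrt(2)*(I*sqrt(31)) - 37341)/(-22051) = (I*sqrt(62) - 37341)*(-1/22051) = (-37341 + I*sqrt(62))*(-1/22051) = 37341/22051 - I*sqrt(62)/22051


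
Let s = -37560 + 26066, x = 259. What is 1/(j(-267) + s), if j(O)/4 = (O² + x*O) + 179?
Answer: -1/2234 ≈ -0.00044763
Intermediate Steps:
s = -11494
j(O) = 716 + 4*O² + 1036*O (j(O) = 4*((O² + 259*O) + 179) = 4*(179 + O² + 259*O) = 716 + 4*O² + 1036*O)
1/(j(-267) + s) = 1/((716 + 4*(-267)² + 1036*(-267)) - 11494) = 1/((716 + 4*71289 - 276612) - 11494) = 1/((716 + 285156 - 276612) - 11494) = 1/(9260 - 11494) = 1/(-2234) = -1/2234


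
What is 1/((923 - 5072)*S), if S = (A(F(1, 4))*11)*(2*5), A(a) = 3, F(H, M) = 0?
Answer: -1/1369170 ≈ -7.3037e-7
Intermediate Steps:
S = 330 (S = (3*11)*(2*5) = 33*10 = 330)
1/((923 - 5072)*S) = 1/((923 - 5072)*330) = (1/330)/(-4149) = -1/4149*1/330 = -1/1369170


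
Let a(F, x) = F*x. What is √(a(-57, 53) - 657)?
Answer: I*√3678 ≈ 60.646*I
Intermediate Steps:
√(a(-57, 53) - 657) = √(-57*53 - 657) = √(-3021 - 657) = √(-3678) = I*√3678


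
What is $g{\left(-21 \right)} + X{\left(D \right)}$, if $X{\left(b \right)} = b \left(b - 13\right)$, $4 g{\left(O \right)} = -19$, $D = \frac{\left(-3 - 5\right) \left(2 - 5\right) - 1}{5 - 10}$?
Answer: $\frac{7621}{100} \approx 76.21$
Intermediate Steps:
$D = - \frac{23}{5}$ ($D = \frac{\left(-8\right) \left(-3\right) - 1}{-5} = \left(24 - 1\right) \left(- \frac{1}{5}\right) = 23 \left(- \frac{1}{5}\right) = - \frac{23}{5} \approx -4.6$)
$g{\left(O \right)} = - \frac{19}{4}$ ($g{\left(O \right)} = \frac{1}{4} \left(-19\right) = - \frac{19}{4}$)
$X{\left(b \right)} = b \left(-13 + b\right)$
$g{\left(-21 \right)} + X{\left(D \right)} = - \frac{19}{4} - \frac{23 \left(-13 - \frac{23}{5}\right)}{5} = - \frac{19}{4} - - \frac{2024}{25} = - \frac{19}{4} + \frac{2024}{25} = \frac{7621}{100}$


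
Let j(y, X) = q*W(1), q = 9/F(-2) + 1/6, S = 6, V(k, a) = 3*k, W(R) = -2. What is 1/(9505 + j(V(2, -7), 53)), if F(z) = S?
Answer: 3/28505 ≈ 0.00010524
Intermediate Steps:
F(z) = 6
q = 5/3 (q = 9/6 + 1/6 = 9*(1/6) + 1*(1/6) = 3/2 + 1/6 = 5/3 ≈ 1.6667)
j(y, X) = -10/3 (j(y, X) = (5/3)*(-2) = -10/3)
1/(9505 + j(V(2, -7), 53)) = 1/(9505 - 10/3) = 1/(28505/3) = 3/28505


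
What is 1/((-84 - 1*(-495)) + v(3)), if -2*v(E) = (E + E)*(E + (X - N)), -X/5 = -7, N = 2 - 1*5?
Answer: 1/288 ≈ 0.0034722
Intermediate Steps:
N = -3 (N = 2 - 5 = -3)
X = 35 (X = -5*(-7) = 35)
v(E) = -E*(38 + E) (v(E) = -(E + E)*(E + (35 - 1*(-3)))/2 = -2*E*(E + (35 + 3))/2 = -2*E*(E + 38)/2 = -2*E*(38 + E)/2 = -E*(38 + E))
1/((-84 - 1*(-495)) + v(3)) = 1/((-84 - 1*(-495)) - 1*3*(38 + 3)) = 1/((-84 + 495) - 1*3*41) = 1/(411 - 123) = 1/288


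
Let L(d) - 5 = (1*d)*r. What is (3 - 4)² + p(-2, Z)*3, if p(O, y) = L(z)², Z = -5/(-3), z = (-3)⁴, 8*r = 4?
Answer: 24847/4 ≈ 6211.8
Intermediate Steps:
r = ½ (r = (⅛)*4 = ½ ≈ 0.50000)
z = 81
Z = 5/3 (Z = -5*(-⅓) = 5/3 ≈ 1.6667)
L(d) = 5 + d/2 (L(d) = 5 + (1*d)*(½) = 5 + d*(½) = 5 + d/2)
p(O, y) = 8281/4 (p(O, y) = (5 + (½)*81)² = (5 + 81/2)² = (91/2)² = 8281/4)
(3 - 4)² + p(-2, Z)*3 = (3 - 4)² + (8281/4)*3 = (-1)² + 24843/4 = 1 + 24843/4 = 24847/4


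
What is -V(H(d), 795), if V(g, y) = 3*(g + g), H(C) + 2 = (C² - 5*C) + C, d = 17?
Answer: -1314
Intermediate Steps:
H(C) = -2 + C² - 4*C (H(C) = -2 + ((C² - 5*C) + C) = -2 + (C² - 4*C) = -2 + C² - 4*C)
V(g, y) = 6*g (V(g, y) = 3*(2*g) = 6*g)
-V(H(d), 795) = -6*(-2 + 17² - 4*17) = -6*(-2 + 289 - 68) = -6*219 = -1*1314 = -1314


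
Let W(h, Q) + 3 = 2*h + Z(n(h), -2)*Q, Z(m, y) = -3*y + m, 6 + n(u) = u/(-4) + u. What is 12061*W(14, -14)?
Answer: -1471442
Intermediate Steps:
n(u) = -6 + 3*u/4 (n(u) = -6 + (u/(-4) + u) = -6 + (u*(-1/4) + u) = -6 + (-u/4 + u) = -6 + 3*u/4)
Z(m, y) = m - 3*y
W(h, Q) = -3 + 2*h + 3*Q*h/4 (W(h, Q) = -3 + (2*h + ((-6 + 3*h/4) - 3*(-2))*Q) = -3 + (2*h + ((-6 + 3*h/4) + 6)*Q) = -3 + (2*h + (3*h/4)*Q) = -3 + (2*h + 3*Q*h/4) = -3 + 2*h + 3*Q*h/4)
12061*W(14, -14) = 12061*(-3 + 2*14 + (3/4)*(-14)*14) = 12061*(-3 + 28 - 147) = 12061*(-122) = -1471442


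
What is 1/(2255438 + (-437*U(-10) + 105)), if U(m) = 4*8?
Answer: 1/2241559 ≈ 4.4612e-7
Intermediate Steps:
U(m) = 32
1/(2255438 + (-437*U(-10) + 105)) = 1/(2255438 + (-437*32 + 105)) = 1/(2255438 + (-13984 + 105)) = 1/(2255438 - 13879) = 1/2241559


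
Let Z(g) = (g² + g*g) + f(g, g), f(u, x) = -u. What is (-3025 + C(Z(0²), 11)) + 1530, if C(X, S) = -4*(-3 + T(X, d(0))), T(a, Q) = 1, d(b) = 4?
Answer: -1487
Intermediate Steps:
Z(g) = -g + 2*g² (Z(g) = (g² + g*g) - g = (g² + g²) - g = 2*g² - g = -g + 2*g²)
C(X, S) = 8 (C(X, S) = -4*(-3 + 1) = -4*(-2) = 8)
(-3025 + C(Z(0²), 11)) + 1530 = (-3025 + 8) + 1530 = -3017 + 1530 = -1487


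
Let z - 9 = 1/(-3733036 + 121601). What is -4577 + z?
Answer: -16497035081/3611435 ≈ -4568.0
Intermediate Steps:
z = 32502914/3611435 (z = 9 + 1/(-3733036 + 121601) = 9 + 1/(-3611435) = 9 - 1/3611435 = 32502914/3611435 ≈ 9.0000)
-4577 + z = -4577 + 32502914/3611435 = -16497035081/3611435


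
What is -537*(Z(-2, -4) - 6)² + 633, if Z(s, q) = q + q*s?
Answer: -1515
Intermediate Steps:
-537*(Z(-2, -4) - 6)² + 633 = -537*(-4*(1 - 2) - 6)² + 633 = -537*(-4*(-1) - 6)² + 633 = -537*(4 - 6)² + 633 = -537*(-2)² + 633 = -537*4 + 633 = -2148 + 633 = -1515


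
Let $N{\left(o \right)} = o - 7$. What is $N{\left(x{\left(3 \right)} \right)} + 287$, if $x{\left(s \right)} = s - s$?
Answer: $280$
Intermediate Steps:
$x{\left(s \right)} = 0$
$N{\left(o \right)} = -7 + o$
$N{\left(x{\left(3 \right)} \right)} + 287 = \left(-7 + 0\right) + 287 = -7 + 287 = 280$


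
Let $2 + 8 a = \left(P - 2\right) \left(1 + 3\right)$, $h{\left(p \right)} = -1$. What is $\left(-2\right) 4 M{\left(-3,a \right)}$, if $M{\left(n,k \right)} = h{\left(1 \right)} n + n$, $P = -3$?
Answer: $0$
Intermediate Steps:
$a = - \frac{11}{4}$ ($a = - \frac{1}{4} + \frac{\left(-3 - 2\right) \left(1 + 3\right)}{8} = - \frac{1}{4} + \frac{\left(-5\right) 4}{8} = - \frac{1}{4} + \frac{1}{8} \left(-20\right) = - \frac{1}{4} - \frac{5}{2} = - \frac{11}{4} \approx -2.75$)
$M{\left(n,k \right)} = 0$ ($M{\left(n,k \right)} = - n + n = 0$)
$\left(-2\right) 4 M{\left(-3,a \right)} = \left(-2\right) 4 \cdot 0 = \left(-8\right) 0 = 0$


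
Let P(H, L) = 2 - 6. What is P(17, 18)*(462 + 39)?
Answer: -2004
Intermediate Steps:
P(H, L) = -4
P(17, 18)*(462 + 39) = -4*(462 + 39) = -4*501 = -2004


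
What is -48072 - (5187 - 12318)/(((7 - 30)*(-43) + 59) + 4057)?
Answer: -245400429/5105 ≈ -48071.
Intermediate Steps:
-48072 - (5187 - 12318)/(((7 - 30)*(-43) + 59) + 4057) = -48072 - (-7131)/((-23*(-43) + 59) + 4057) = -48072 - (-7131)/((989 + 59) + 4057) = -48072 - (-7131)/(1048 + 4057) = -48072 - (-7131)/5105 = -48072 - 1*(-7131/5105) = -48072 + 7131/5105 = -245400429/5105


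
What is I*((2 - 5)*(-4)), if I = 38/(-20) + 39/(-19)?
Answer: -4506/95 ≈ -47.432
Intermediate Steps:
I = -751/190 (I = 38*(-1/20) + 39*(-1/19) = -19/10 - 39/19 = -751/190 ≈ -3.9526)
I*((2 - 5)*(-4)) = -751*(2 - 5)*(-4)/190 = -(-2253)*(-4)/190 = -751/190*12 = -4506/95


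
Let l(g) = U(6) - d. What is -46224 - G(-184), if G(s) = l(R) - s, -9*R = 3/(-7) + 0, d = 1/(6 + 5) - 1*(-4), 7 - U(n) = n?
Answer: -510454/11 ≈ -46405.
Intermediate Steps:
U(n) = 7 - n
d = 45/11 (d = 1/11 + 4 = 45/11 ≈ 4.0909)
R = 1/21 (R = -(3/(-7) + 0)/9 = -(3*(-1/7) + 0)/9 = -(-3/7 + 0)/9 = -1/9*(-3/7) = 1/21 ≈ 0.047619)
l(g) = -34/11 (l(g) = (7 - 1*6) - 1*45/11 = (7 - 6) - 45/11 = 1 - 45/11 = -34/11)
G(s) = -34/11 - s
-46224 - G(-184) = -46224 - (-34/11 - 1*(-184)) = -46224 - (-34/11 + 184) = -46224 - 1*1990/11 = -46224 - 1990/11 = -510454/11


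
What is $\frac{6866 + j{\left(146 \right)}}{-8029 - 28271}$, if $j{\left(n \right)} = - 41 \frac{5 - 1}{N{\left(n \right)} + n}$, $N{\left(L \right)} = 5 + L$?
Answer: $- \frac{1019519}{5390550} \approx -0.18913$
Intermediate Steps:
$j{\left(n \right)} = - \frac{164}{5 + 2 n}$ ($j{\left(n \right)} = - 41 \frac{5 - 1}{\left(5 + n\right) + n} = - 41 \frac{4}{5 + 2 n} = - \frac{164}{5 + 2 n}$)
$\frac{6866 + j{\left(146 \right)}}{-8029 - 28271} = \frac{6866 - \frac{164}{5 + 2 \cdot 146}}{-8029 - 28271} = \frac{6866 - \frac{164}{5 + 292}}{-36300} = \left(6866 - \frac{164}{297}\right) \left(- \frac{1}{36300}\right) = \frac{2039038}{297} \left(- \frac{1}{36300}\right) = - \frac{1019519}{5390550}$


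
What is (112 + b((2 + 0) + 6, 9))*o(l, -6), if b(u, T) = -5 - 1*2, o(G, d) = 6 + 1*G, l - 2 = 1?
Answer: 945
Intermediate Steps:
l = 3 (l = 2 + 1 = 3)
o(G, d) = 6 + G
b(u, T) = -7 (b(u, T) = -5 - 2 = -7)
(112 + b((2 + 0) + 6, 9))*o(l, -6) = (112 - 7)*(6 + 3) = 105*9 = 945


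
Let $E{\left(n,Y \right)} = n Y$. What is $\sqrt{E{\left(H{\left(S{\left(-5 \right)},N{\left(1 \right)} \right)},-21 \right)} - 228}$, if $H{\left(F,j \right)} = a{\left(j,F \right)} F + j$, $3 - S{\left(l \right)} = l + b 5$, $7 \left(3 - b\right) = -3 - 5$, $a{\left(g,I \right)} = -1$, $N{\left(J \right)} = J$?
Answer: $2 i \sqrt{129} \approx 22.716 i$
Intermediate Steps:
$b = \frac{29}{7}$ ($b = 3 - \frac{-3 - 5}{7} = 3 - - \frac{8}{7} = 3 + \frac{8}{7} = \frac{29}{7} \approx 4.1429$)
$S{\left(l \right)} = - \frac{124}{7} - l$ ($S{\left(l \right)} = 3 - \left(l + \frac{29}{7} \cdot 5\right) = 3 - \left(l + \frac{145}{7}\right) = 3 - \left(\frac{145}{7} + l\right) = - \frac{124}{7} - l$)
$H{\left(F,j \right)} = j - F$ ($H{\left(F,j \right)} = - F + j = j - F$)
$E{\left(n,Y \right)} = Y n$
$\sqrt{E{\left(H{\left(S{\left(-5 \right)},N{\left(1 \right)} \right)},-21 \right)} - 228} = \sqrt{- 21 \left(1 - \left(- \frac{124}{7} - -5\right)\right) - 228} = \sqrt{- 21 \left(1 - \left(- \frac{124}{7} + 5\right)\right) - 228} = \sqrt{- 21 \left(1 - - \frac{89}{7}\right) - 228} = \sqrt{- 21 \left(1 + \frac{89}{7}\right) - 228} = \sqrt{\left(-21\right) \frac{96}{7} - 228} = \sqrt{-288 - 228} = \sqrt{-516} = 2 i \sqrt{129}$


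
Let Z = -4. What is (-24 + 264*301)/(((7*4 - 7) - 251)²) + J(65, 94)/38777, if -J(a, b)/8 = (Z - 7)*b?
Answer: 175901684/102565165 ≈ 1.7150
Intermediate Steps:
J(a, b) = 88*b (J(a, b) = -8*(-4 - 7)*b = -(-88)*b = 88*b)
(-24 + 264*301)/(((7*4 - 7) - 251)²) + J(65, 94)/38777 = (-24 + 264*301)/(((7*4 - 7) - 251)²) + (88*94)/38777 = (-24 + 79464)/(((28 - 7) - 251)²) + 8272*(1/38777) = 79440/((21 - 251)²) + 8272/38777 = 79440/((-230)²) + 8272/38777 = 79440/52900 + 8272/38777 = 79440*(1/52900) + 8272/38777 = 3972/2645 + 8272/38777 = 175901684/102565165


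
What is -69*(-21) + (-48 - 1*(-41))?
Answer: 1442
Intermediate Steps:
-69*(-21) + (-48 - 1*(-41)) = 1449 + (-48 + 41) = 1449 - 7 = 1442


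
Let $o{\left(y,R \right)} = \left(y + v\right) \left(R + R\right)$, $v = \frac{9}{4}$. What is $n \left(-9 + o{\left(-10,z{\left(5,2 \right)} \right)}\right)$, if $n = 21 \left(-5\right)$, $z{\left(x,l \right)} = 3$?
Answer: $\frac{11655}{2} \approx 5827.5$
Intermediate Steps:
$v = \frac{9}{4}$ ($v = 9 \cdot \frac{1}{4} = \frac{9}{4} \approx 2.25$)
$n = -105$
$o{\left(y,R \right)} = 2 R \left(\frac{9}{4} + y\right)$ ($o{\left(y,R \right)} = \left(y + \frac{9}{4}\right) \left(R + R\right) = \left(\frac{9}{4} + y\right) 2 R = 2 R \left(\frac{9}{4} + y\right)$)
$n \left(-9 + o{\left(-10,z{\left(5,2 \right)} \right)}\right) = - 105 \left(-9 + \frac{1}{2} \cdot 3 \left(9 + 4 \left(-10\right)\right)\right) = - 105 \left(-9 + \frac{1}{2} \cdot 3 \left(9 - 40\right)\right) = - 105 \left(-9 + \frac{1}{2} \cdot 3 \left(-31\right)\right) = - 105 \left(-9 - \frac{93}{2}\right) = \left(-105\right) \left(- \frac{111}{2}\right) = \frac{11655}{2}$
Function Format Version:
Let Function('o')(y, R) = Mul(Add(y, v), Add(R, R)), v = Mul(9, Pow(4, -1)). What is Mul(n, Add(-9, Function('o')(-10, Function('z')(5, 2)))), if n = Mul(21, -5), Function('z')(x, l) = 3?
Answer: Rational(11655, 2) ≈ 5827.5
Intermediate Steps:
v = Rational(9, 4) (v = Mul(9, Rational(1, 4)) = Rational(9, 4) ≈ 2.2500)
n = -105
Function('o')(y, R) = Mul(2, R, Add(Rational(9, 4), y)) (Function('o')(y, R) = Mul(Add(y, Rational(9, 4)), Add(R, R)) = Mul(Add(Rational(9, 4), y), Mul(2, R)) = Mul(2, R, Add(Rational(9, 4), y)))
Mul(n, Add(-9, Function('o')(-10, Function('z')(5, 2)))) = Mul(-105, Add(-9, Mul(Rational(1, 2), 3, Add(9, Mul(4, -10))))) = Mul(-105, Add(-9, Mul(Rational(1, 2), 3, Add(9, -40)))) = Mul(-105, Add(-9, Mul(Rational(1, 2), 3, -31))) = Mul(-105, Add(-9, Rational(-93, 2))) = Mul(-105, Rational(-111, 2)) = Rational(11655, 2)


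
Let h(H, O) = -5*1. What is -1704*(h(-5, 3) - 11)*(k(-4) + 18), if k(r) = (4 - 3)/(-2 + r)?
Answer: 486208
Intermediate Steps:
h(H, O) = -5
k(r) = 1/(-2 + r)
-1704*(h(-5, 3) - 11)*(k(-4) + 18) = -1704*(-5 - 11)*(1/(-2 - 4) + 18) = -(-27264)*(1/(-6) + 18) = -(-27264)*(-⅙ + 18) = -(-27264)*107/6 = -1704*(-856/3) = 486208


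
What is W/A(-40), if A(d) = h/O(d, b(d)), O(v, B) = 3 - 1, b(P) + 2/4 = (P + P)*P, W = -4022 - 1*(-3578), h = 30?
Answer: -148/5 ≈ -29.600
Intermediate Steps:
W = -444 (W = -4022 + 3578 = -444)
b(P) = -1/2 + 2*P**2 (b(P) = -1/2 + (P + P)*P = -1/2 + (2*P)*P = -1/2 + 2*P**2)
O(v, B) = 2
A(d) = 15 (A(d) = 30/2 = 30*(1/2) = 15)
W/A(-40) = -444/15 = -444*1/15 = -148/5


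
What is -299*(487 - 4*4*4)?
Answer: -126477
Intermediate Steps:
-299*(487 - 4*4*4) = -299*(487 - 16*4) = -299*(487 - 64) = -299*423 = -126477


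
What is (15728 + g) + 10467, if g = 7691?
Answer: 33886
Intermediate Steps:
(15728 + g) + 10467 = (15728 + 7691) + 10467 = 23419 + 10467 = 33886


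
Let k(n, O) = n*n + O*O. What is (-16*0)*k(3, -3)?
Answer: 0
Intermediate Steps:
k(n, O) = O² + n² (k(n, O) = n² + O² = O² + n²)
(-16*0)*k(3, -3) = (-16*0)*((-3)² + 3²) = 0*(9 + 9) = 0*18 = 0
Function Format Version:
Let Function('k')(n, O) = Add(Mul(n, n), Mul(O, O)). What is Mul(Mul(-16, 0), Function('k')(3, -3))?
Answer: 0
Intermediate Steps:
Function('k')(n, O) = Add(Pow(O, 2), Pow(n, 2)) (Function('k')(n, O) = Add(Pow(n, 2), Pow(O, 2)) = Add(Pow(O, 2), Pow(n, 2)))
Mul(Mul(-16, 0), Function('k')(3, -3)) = Mul(Mul(-16, 0), Add(Pow(-3, 2), Pow(3, 2))) = Mul(0, Add(9, 9)) = Mul(0, 18) = 0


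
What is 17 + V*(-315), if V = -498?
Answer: 156887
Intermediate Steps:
17 + V*(-315) = 17 - 498*(-315) = 17 + 156870 = 156887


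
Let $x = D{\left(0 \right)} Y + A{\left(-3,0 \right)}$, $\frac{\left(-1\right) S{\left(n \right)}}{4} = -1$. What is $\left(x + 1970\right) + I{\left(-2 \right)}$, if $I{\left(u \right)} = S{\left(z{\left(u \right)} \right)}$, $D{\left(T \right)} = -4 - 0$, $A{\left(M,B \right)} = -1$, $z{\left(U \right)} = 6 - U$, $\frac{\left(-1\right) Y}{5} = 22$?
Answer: $2413$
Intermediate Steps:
$Y = -110$ ($Y = \left(-5\right) 22 = -110$)
$S{\left(n \right)} = 4$ ($S{\left(n \right)} = \left(-4\right) \left(-1\right) = 4$)
$D{\left(T \right)} = -4$ ($D{\left(T \right)} = -4 + 0 = -4$)
$I{\left(u \right)} = 4$
$x = 439$ ($x = \left(-4\right) \left(-110\right) - 1 = 440 - 1 = 439$)
$\left(x + 1970\right) + I{\left(-2 \right)} = \left(439 + 1970\right) + 4 = 2409 + 4 = 2413$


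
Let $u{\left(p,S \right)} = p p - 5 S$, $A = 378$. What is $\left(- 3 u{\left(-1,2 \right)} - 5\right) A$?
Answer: $8316$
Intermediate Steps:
$u{\left(p,S \right)} = p^{2} - 5 S$
$\left(- 3 u{\left(-1,2 \right)} - 5\right) A = \left(- 3 \left(\left(-1\right)^{2} - 10\right) - 5\right) 378 = \left(- 3 \left(1 - 10\right) - 5\right) 378 = \left(\left(-3\right) \left(-9\right) - 5\right) 378 = \left(27 - 5\right) 378 = 22 \cdot 378 = 8316$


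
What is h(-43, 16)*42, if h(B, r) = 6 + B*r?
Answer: -28644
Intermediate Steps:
h(-43, 16)*42 = (6 - 43*16)*42 = (6 - 688)*42 = -682*42 = -28644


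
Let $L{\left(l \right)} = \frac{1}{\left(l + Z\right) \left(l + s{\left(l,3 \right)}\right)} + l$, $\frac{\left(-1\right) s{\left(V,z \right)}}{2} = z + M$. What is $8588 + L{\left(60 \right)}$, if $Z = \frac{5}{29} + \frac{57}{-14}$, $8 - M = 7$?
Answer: $\frac{5121363099}{592202} \approx 8648.0$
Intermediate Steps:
$M = 1$ ($M = 8 - 7 = 1$)
$s{\left(V,z \right)} = -2 - 2 z$ ($s{\left(V,z \right)} = - 2 \left(z + 1\right) = - 2 \left(1 + z\right) = -2 - 2 z$)
$Z = - \frac{1583}{406}$ ($Z = 5 \cdot \frac{1}{29} + 57 \left(- \frac{1}{14}\right) = \frac{5}{29} - \frac{57}{14} = - \frac{1583}{406} \approx -3.899$)
$L{\left(l \right)} = l + \frac{1}{\left(-8 + l\right) \left(- \frac{1583}{406} + l\right)}$ ($L{\left(l \right)} = \frac{1}{\left(l - \frac{1583}{406}\right) \left(l - 8\right)} + l = \frac{1}{\left(- \frac{1583}{406} + l\right) \left(l - 8\right)} + l = \frac{1}{\left(- \frac{1583}{406} + l\right) \left(-8 + l\right)} + l = \frac{1}{\left(-8 + l\right) \left(- \frac{1583}{406} + l\right)} + l = l + \frac{1}{\left(-8 + l\right) \left(- \frac{1583}{406} + l\right)}$)
$8588 + L{\left(60 \right)} = 8588 + \frac{406 - 4831 \cdot 60^{2} + 406 \cdot 60^{3} + 12664 \cdot 60}{12664 - 289860 + 406 \cdot 60^{2}} = 8588 + \frac{406 - 17391600 + 406 \cdot 216000 + 759840}{12664 - 289860 + 406 \cdot 3600} = 8588 + \frac{406 - 17391600 + 87696000 + 759840}{12664 - 289860 + 1461600} = 8588 + \frac{1}{1184404} \cdot 71064646 = 8588 + \frac{35532323}{592202} = \frac{5121363099}{592202}$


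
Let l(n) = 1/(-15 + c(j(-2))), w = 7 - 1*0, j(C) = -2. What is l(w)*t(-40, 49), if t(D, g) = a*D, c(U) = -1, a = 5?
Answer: 25/2 ≈ 12.500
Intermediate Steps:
t(D, g) = 5*D
w = 7 (w = 7 + 0 = 7)
l(n) = -1/16 (l(n) = 1/(-15 - 1) = 1/(-16) = -1/16)
l(w)*t(-40, 49) = -5*(-40)/16 = -1/16*(-200) = 25/2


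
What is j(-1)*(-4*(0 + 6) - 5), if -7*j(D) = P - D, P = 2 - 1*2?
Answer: 29/7 ≈ 4.1429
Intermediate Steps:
P = 0 (P = 2 - 2 = 0)
j(D) = D/7 (j(D) = -(0 - D)/7 = -(-1)*D/7 = D/7)
j(-1)*(-4*(0 + 6) - 5) = ((⅐)*(-1))*(-4*(0 + 6) - 5) = -(-4*6 - 5)/7 = -(-24 - 5)/7 = -⅐*(-29) = 29/7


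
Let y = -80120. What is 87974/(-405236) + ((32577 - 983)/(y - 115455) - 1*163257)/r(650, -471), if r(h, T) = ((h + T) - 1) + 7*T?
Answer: 6442562045787567/123596660876650 ≈ 52.126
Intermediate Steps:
r(h, T) = -1 + h + 8*T (r(h, T) = ((T + h) - 1) + 7*T = (-1 + T + h) + 7*T = -1 + h + 8*T)
87974/(-405236) + ((32577 - 983)/(y - 115455) - 1*163257)/r(650, -471) = 87974/(-405236) + ((32577 - 983)/(-80120 - 115455) - 1*163257)/(-1 + 650 + 8*(-471)) = 87974*(-1/405236) + (31594/(-195575) - 163257)/(-1 + 650 - 3768) = -43987/202618 + (31594*(-1/195575) - 163257)/(-3119) = -43987/202618 + (-31594/195575 - 163257)*(-1/3119) = -43987/202618 - 31929019369/195575*(-1/3119) = -43987/202618 + 31929019369/609998425 = 6442562045787567/123596660876650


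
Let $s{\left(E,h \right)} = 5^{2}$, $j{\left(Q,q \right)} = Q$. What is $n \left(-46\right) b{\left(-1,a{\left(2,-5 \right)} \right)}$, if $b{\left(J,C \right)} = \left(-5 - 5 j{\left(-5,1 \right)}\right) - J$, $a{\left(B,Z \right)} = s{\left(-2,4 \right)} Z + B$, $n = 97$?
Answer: $-93702$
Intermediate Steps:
$s{\left(E,h \right)} = 25$
$a{\left(B,Z \right)} = B + 25 Z$ ($a{\left(B,Z \right)} = 25 Z + B = B + 25 Z$)
$b{\left(J,C \right)} = 20 - J$ ($b{\left(J,C \right)} = \left(-5 - -25\right) - J = \left(-5 + 25\right) - J = 20 - J$)
$n \left(-46\right) b{\left(-1,a{\left(2,-5 \right)} \right)} = 97 \left(-46\right) \left(20 - -1\right) = - 4462 \left(20 + 1\right) = \left(-4462\right) 21 = -93702$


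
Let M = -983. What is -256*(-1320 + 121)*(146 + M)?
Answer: -256912128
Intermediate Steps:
-256*(-1320 + 121)*(146 + M) = -256*(-1320 + 121)*(146 - 983) = -(-306944)*(-837) = -256*1003563 = -256912128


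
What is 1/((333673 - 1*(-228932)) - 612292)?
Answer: -1/49687 ≈ -2.0126e-5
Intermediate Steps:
1/((333673 - 1*(-228932)) - 612292) = 1/((333673 + 228932) - 612292) = 1/(562605 - 612292) = 1/(-49687) = -1/49687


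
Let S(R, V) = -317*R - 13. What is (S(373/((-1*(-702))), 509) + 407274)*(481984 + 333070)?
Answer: 116462650789987/351 ≈ 3.3180e+11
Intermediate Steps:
S(R, V) = -13 - 317*R
(S(373/((-1*(-702))), 509) + 407274)*(481984 + 333070) = ((-13 - 118241/((-1*(-702)))) + 407274)*(481984 + 333070) = ((-13 - 118241/702) + 407274)*815054 = (-127367/702 + 407274)*815054 = (285778981/702)*815054 = 116462650789987/351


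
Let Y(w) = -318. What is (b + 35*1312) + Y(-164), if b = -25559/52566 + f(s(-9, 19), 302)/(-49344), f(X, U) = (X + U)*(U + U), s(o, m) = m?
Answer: 4927990685257/108075696 ≈ 45598.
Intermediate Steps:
f(X, U) = 2*U*(U + X) (f(X, U) = (U + X)*(2*U) = 2*U*(U + X))
b = -477203735/108075696 (b = -25559/52566 + (2*302*(302 + 19))/(-49344) = -25559*1/52566 + (2*302*321)*(-1/49344) = -25559/52566 + 193884*(-1/49344) = -25559/52566 - 16157/4112 = -477203735/108075696 ≈ -4.4155)
(b + 35*1312) + Y(-164) = (-477203735/108075696 + 35*1312) - 318 = (-477203735/108075696 + 45920) - 318 = 4962358756585/108075696 - 318 = 4927990685257/108075696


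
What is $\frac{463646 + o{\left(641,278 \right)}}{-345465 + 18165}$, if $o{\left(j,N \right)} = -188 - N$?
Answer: $- \frac{23159}{16365} \approx -1.4152$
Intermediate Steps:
$\frac{463646 + o{\left(641,278 \right)}}{-345465 + 18165} = \frac{463646 - 466}{-345465 + 18165} = \frac{463646 - 466}{-327300} = \left(463646 - 466\right) \left(- \frac{1}{327300}\right) = 463180 \left(- \frac{1}{327300}\right) = - \frac{23159}{16365}$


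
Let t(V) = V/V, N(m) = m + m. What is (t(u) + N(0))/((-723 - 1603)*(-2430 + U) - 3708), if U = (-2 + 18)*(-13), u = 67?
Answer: 1/6132280 ≈ 1.6307e-7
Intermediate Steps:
N(m) = 2*m
U = -208 (U = 16*(-13) = -208)
t(V) = 1
(t(u) + N(0))/((-723 - 1603)*(-2430 + U) - 3708) = (1 + 2*0)/((-723 - 1603)*(-2430 - 208) - 3708) = (1 + 0)/(-2326*(-2638) - 3708) = 1/(6135988 - 3708) = 1/6132280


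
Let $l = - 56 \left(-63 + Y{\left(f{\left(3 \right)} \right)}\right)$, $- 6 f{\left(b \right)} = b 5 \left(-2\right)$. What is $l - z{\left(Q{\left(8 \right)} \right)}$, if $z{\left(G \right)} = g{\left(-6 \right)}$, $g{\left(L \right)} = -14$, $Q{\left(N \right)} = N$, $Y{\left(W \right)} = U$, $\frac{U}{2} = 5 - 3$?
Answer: $3318$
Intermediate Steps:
$U = 4$ ($U = 2 \left(5 - 3\right) = 2 \cdot 2 = 4$)
$f{\left(b \right)} = \frac{5 b}{3}$ ($f{\left(b \right)} = - \frac{b 5 \left(-2\right)}{6} = - \frac{5 b \left(-2\right)}{6} = - \frac{\left(-10\right) b}{6} = \frac{5 b}{3}$)
$Y{\left(W \right)} = 4$
$z{\left(G \right)} = -14$
$l = 3304$ ($l = - 56 \left(-63 + 4\right) = \left(-56\right) \left(-59\right) = 3304$)
$l - z{\left(Q{\left(8 \right)} \right)} = 3304 - -14 = 3304 + 14 = 3318$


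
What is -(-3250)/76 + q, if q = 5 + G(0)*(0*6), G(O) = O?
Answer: 1815/38 ≈ 47.763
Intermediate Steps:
q = 5 (q = 5 + 0*(0*6) = 5 + 0*0 = 5 + 0 = 5)
-(-3250)/76 + q = -(-3250)/76 + 5 = -130*(-25/76) + 5 = 1625/38 + 5 = 1815/38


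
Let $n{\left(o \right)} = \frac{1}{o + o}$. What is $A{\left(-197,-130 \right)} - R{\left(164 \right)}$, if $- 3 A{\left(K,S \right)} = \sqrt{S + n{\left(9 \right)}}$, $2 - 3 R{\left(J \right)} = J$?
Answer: $54 - \frac{i \sqrt{4678}}{18} \approx 54.0 - 3.7998 i$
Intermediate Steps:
$R{\left(J \right)} = \frac{2}{3} - \frac{J}{3}$
$n{\left(o \right)} = \frac{1}{2 o}$
$A{\left(K,S \right)} = - \frac{\sqrt{\frac{1}{18} + S}}{3}$ ($A{\left(K,S \right)} = - \frac{\sqrt{S + \frac{1}{2 \cdot 9}}}{3} = - \frac{\sqrt{S + \frac{1}{2} \cdot \frac{1}{9}}}{3} = - \frac{\sqrt{S + \frac{1}{18}}}{3} = - \frac{\sqrt{\frac{1}{18} + S}}{3}$)
$A{\left(-197,-130 \right)} - R{\left(164 \right)} = - \frac{\sqrt{2 + 36 \left(-130\right)}}{18} - \left(\frac{2}{3} - \frac{164}{3}\right) = - \frac{\sqrt{2 - 4680}}{18} - \left(\frac{2}{3} - \frac{164}{3}\right) = - \frac{\sqrt{-4678}}{18} - -54 = - \frac{i \sqrt{4678}}{18} + 54 = 54 - \frac{i \sqrt{4678}}{18}$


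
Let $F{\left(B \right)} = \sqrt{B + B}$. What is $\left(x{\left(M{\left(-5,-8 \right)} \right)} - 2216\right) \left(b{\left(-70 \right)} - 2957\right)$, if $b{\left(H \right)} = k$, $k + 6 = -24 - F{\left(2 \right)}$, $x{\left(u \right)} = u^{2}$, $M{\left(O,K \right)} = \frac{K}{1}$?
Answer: $6432328$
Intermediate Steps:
$M{\left(O,K \right)} = K$ ($M{\left(O,K \right)} = K 1 = K$)
$F{\left(B \right)} = \sqrt{2} \sqrt{B}$ ($F{\left(B \right)} = \sqrt{2 B} = \sqrt{2} \sqrt{B}$)
$k = -32$ ($k = -6 - \left(24 + \sqrt{2} \sqrt{2}\right) = -6 - 26 = -32$)
$b{\left(H \right)} = -32$
$\left(x{\left(M{\left(-5,-8 \right)} \right)} - 2216\right) \left(b{\left(-70 \right)} - 2957\right) = \left(\left(-8\right)^{2} - 2216\right) \left(-32 - 2957\right) = \left(64 - 2216\right) \left(-2989\right) = \left(-2152\right) \left(-2989\right) = 6432328$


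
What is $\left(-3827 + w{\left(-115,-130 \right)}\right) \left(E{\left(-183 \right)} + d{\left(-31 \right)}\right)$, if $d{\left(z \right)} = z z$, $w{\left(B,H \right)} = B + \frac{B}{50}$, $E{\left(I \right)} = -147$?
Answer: $- \frac{16053301}{5} \approx -3.2107 \cdot 10^{6}$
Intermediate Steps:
$w{\left(B,H \right)} = \frac{51 B}{50}$ ($w{\left(B,H \right)} = B + B \frac{1}{50} = B + \frac{B}{50} = \frac{51 B}{50}$)
$d{\left(z \right)} = z^{2}$
$\left(-3827 + w{\left(-115,-130 \right)}\right) \left(E{\left(-183 \right)} + d{\left(-31 \right)}\right) = \left(-3827 + \frac{51}{50} \left(-115\right)\right) \left(-147 + \left(-31\right)^{2}\right) = \left(-3827 - \frac{1173}{10}\right) \left(-147 + 961\right) = \left(- \frac{39443}{10}\right) 814 = - \frac{16053301}{5}$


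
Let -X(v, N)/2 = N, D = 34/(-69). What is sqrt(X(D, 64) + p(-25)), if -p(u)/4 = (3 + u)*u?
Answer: 2*I*sqrt(582) ≈ 48.249*I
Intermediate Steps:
D = -34/69 (D = 34*(-1/69) = -34/69 ≈ -0.49275)
X(v, N) = -2*N
p(u) = -4*u*(3 + u) (p(u) = -4*(3 + u)*u = -4*u*(3 + u))
sqrt(X(D, 64) + p(-25)) = sqrt(-2*64 - 4*(-25)*(3 - 25)) = sqrt(-128 - 4*(-25)*(-22)) = sqrt(-128 - 2200) = sqrt(-2328) = 2*I*sqrt(582)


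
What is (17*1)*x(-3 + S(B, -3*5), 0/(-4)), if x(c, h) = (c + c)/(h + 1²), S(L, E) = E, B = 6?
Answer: -612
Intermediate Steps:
x(c, h) = 2*c/(1 + h) (x(c, h) = (2*c)/(h + 1) = (2*c)/(1 + h) = 2*c/(1 + h))
(17*1)*x(-3 + S(B, -3*5), 0/(-4)) = (17*1)*(2*(-3 - 3*5)/(1 + 0/(-4))) = 17*(2*(-3 - 15)/(1 + 0*(-¼))) = 17*(2*(-18)/(1 + 0)) = 17*(2*(-18)/1) = 17*(2*(-18)*1) = 17*(-36) = -612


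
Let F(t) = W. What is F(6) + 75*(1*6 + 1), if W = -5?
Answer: 520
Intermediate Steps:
F(t) = -5
F(6) + 75*(1*6 + 1) = -5 + 75*(1*6 + 1) = -5 + 75*(6 + 1) = -5 + 75*7 = -5 + 525 = 520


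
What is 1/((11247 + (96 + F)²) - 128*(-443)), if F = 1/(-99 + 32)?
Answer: 4489/346389800 ≈ 1.2959e-5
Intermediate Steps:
F = -1/67 (F = 1/(-67) = -1/67 ≈ -0.014925)
1/((11247 + (96 + F)²) - 128*(-443)) = 1/((11247 + (96 - 1/67)²) - 128*(-443)) = 1/((11247 + (6431/67)²) + 56704) = 1/((11247 + 41357761/4489) + 56704) = 1/(91845544/4489 + 56704) = 1/(346389800/4489) = 4489/346389800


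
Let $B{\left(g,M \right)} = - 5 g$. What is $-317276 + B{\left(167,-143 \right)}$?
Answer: $-318111$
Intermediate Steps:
$-317276 + B{\left(167,-143 \right)} = -317276 - 835 = -318111$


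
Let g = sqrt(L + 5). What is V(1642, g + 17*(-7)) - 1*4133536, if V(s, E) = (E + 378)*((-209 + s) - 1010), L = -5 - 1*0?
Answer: -4023979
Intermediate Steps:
L = -5 (L = -5 + 0 = -5)
g = 0 (g = sqrt(-5 + 5) = sqrt(0) = 0)
V(s, E) = (-1219 + s)*(378 + E) (V(s, E) = (378 + E)*(-1219 + s) = (-1219 + s)*(378 + E))
V(1642, g + 17*(-7)) - 1*4133536 = (-460782 - 1219*(0 + 17*(-7)) + 378*1642 + (0 + 17*(-7))*1642) - 1*4133536 = (-460782 - 1219*(0 - 119) + 620676 + (0 - 119)*1642) - 4133536 = (-460782 - 1219*(-119) + 620676 - 119*1642) - 4133536 = (-460782 + 145061 + 620676 - 195398) - 4133536 = 109557 - 4133536 = -4023979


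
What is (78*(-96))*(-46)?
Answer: 344448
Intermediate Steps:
(78*(-96))*(-46) = -7488*(-46) = 344448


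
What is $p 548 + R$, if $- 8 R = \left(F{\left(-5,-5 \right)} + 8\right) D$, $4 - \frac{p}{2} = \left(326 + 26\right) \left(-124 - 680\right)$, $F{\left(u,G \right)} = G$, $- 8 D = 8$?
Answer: $\frac{2481449219}{8} \approx 3.1018 \cdot 10^{8}$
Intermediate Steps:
$D = -1$ ($D = \left(- \frac{1}{8}\right) 8 = -1$)
$p = 566024$ ($p = 8 - 2 \left(326 + 26\right) \left(-124 - 680\right) = 8 - 2 \cdot 352 \left(-804\right) = 8 - -566016 = 8 + 566016 = 566024$)
$R = \frac{3}{8}$ ($R = - \frac{\left(-5 + 8\right) \left(-1\right)}{8} = - \frac{3 \left(-1\right)}{8} = \left(- \frac{1}{8}\right) \left(-3\right) = \frac{3}{8} \approx 0.375$)
$p 548 + R = 566024 \cdot 548 + \frac{3}{8} = 310181152 + \frac{3}{8} = \frac{2481449219}{8}$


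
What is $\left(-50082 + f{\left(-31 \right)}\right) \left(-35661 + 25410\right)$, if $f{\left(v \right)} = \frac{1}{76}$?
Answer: $\frac{39017673981}{76} \approx 5.1339 \cdot 10^{8}$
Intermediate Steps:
$f{\left(v \right)} = \frac{1}{76}$
$\left(-50082 + f{\left(-31 \right)}\right) \left(-35661 + 25410\right) = \left(-50082 + \frac{1}{76}\right) \left(-35661 + 25410\right) = \left(- \frac{3806231}{76}\right) \left(-10251\right) = \frac{39017673981}{76}$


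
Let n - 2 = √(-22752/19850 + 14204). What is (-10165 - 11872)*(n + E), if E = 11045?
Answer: -243442739 - 1366294*√14558387/1985 ≈ -2.4607e+8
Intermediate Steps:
n = 2 + 62*√14558387/1985 (n = 2 + √(-22752/19850 + 14204) = 2 + √(-22752*1/19850 + 14204) = 2 + √(-11376/9925 + 14204) = 2 + √(140963324/9925) = 2 + 62*√14558387/1985 ≈ 121.18)
(-10165 - 11872)*(n + E) = (-10165 - 11872)*((2 + 62*√14558387/1985) + 11045) = -22037*(11047 + 62*√14558387/1985) = -243442739 - 1366294*√14558387/1985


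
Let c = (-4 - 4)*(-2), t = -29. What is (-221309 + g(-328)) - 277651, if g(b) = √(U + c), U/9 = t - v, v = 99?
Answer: -498960 + 4*I*√71 ≈ -4.9896e+5 + 33.705*I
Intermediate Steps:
U = -1152 (U = 9*(-29 - 1*99) = 9*(-29 - 99) = 9*(-128) = -1152)
c = 16 (c = -8*(-2) = 16)
g(b) = 4*I*√71 (g(b) = √(-1152 + 16) = √(-1136) = 4*I*√71)
(-221309 + g(-328)) - 277651 = (-221309 + 4*I*√71) - 277651 = -498960 + 4*I*√71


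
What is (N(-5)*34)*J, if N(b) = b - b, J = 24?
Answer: 0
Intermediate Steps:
N(b) = 0
(N(-5)*34)*J = (0*34)*24 = 0*24 = 0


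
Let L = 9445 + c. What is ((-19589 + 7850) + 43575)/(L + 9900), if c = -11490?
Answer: 31836/7855 ≈ 4.0530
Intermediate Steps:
L = -2045 (L = 9445 - 11490 = -2045)
((-19589 + 7850) + 43575)/(L + 9900) = ((-19589 + 7850) + 43575)/(-2045 + 9900) = (-11739 + 43575)/7855 = 31836*(1/7855) = 31836/7855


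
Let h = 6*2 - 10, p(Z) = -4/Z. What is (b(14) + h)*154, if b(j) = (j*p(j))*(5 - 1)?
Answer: -2156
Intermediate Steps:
h = 2 (h = 12 - 10 = 2)
b(j) = -16 (b(j) = (j*(-4/j))*(5 - 1) = -4*4 = -16)
(b(14) + h)*154 = (-16 + 2)*154 = -14*154 = -2156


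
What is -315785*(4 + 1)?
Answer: -1578925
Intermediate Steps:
-315785*(4 + 1) = -315785*5 = -1578925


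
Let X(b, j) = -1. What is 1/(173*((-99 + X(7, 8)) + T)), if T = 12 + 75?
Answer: -1/2249 ≈ -0.00044464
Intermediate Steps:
T = 87
1/(173*((-99 + X(7, 8)) + T)) = 1/(173*((-99 - 1) + 87)) = 1/(173*(-100 + 87)) = 1/(173*(-13)) = 1/(-2249) = -1/2249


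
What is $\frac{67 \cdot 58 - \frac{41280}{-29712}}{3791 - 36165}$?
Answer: $- \frac{1203147}{10019753} \approx -0.12008$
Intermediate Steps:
$\frac{67 \cdot 58 - \frac{41280}{-29712}}{3791 - 36165} = \frac{3886 - - \frac{860}{619}}{-32374} = \left(3886 + \frac{860}{619}\right) \left(- \frac{1}{32374}\right) = \frac{2406294}{619} \left(- \frac{1}{32374}\right) = - \frac{1203147}{10019753}$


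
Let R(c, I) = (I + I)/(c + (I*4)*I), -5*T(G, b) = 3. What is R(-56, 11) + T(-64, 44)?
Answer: -587/1070 ≈ -0.54860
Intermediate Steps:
T(G, b) = -3/5 (T(G, b) = -1/5*3 = -3/5)
R(c, I) = 2*I/(c + 4*I**2) (R(c, I) = (2*I)/(c + (4*I)*I) = (2*I)/(c + 4*I**2) = 2*I/(c + 4*I**2))
R(-56, 11) + T(-64, 44) = 2*11/(-56 + 4*11**2) - 3/5 = 2*11/(-56 + 4*121) - 3/5 = 2*11/(-56 + 484) - 3/5 = 2*11/428 - 3/5 = 2*11*(1/428) - 3/5 = 11/214 - 3/5 = -587/1070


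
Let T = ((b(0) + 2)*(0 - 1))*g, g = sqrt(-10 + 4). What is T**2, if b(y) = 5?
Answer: -294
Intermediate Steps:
g = I*sqrt(6) (g = sqrt(-6) = I*sqrt(6) ≈ 2.4495*I)
T = -7*I*sqrt(6) (T = ((5 + 2)*(0 - 1))*(I*sqrt(6)) = (7*(-1))*(I*sqrt(6)) = -7*I*sqrt(6) ≈ -17.146*I)
T**2 = (-7*I*sqrt(6))**2 = -294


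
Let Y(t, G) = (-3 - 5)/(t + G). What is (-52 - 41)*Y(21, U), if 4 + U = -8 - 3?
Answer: 124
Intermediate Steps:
U = -15 (U = -4 + (-8 - 3) = -4 - 11 = -15)
Y(t, G) = -8/(G + t)
(-52 - 41)*Y(21, U) = (-52 - 41)*(-8/(-15 + 21)) = -(-744)/6 = -93*(-4/3) = 124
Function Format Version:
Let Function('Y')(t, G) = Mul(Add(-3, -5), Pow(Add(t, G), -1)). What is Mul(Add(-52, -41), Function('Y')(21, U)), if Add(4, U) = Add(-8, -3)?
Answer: 124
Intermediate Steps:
U = -15 (U = Add(-4, Add(-8, -3)) = Add(-4, -11) = -15)
Function('Y')(t, G) = Mul(-8, Pow(Add(G, t), -1))
Mul(Add(-52, -41), Function('Y')(21, U)) = Mul(Add(-52, -41), Mul(-8, Pow(Add(-15, 21), -1))) = Mul(-93, Mul(-8, Pow(6, -1))) = Mul(-93, Mul(-8, Rational(1, 6))) = Mul(-93, Rational(-4, 3)) = 124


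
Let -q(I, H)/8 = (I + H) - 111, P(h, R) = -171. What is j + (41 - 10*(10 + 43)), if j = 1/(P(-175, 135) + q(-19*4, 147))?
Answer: -72860/149 ≈ -488.99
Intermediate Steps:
q(I, H) = 888 - 8*H - 8*I (q(I, H) = -8*((I + H) - 111) = -8*((H + I) - 111) = -8*(-111 + H + I) = 888 - 8*H - 8*I)
j = 1/149 (j = 1/(-171 + (888 - 8*147 - (-152)*4)) = 1/(-171 + (888 - 1176 - 8*(-76))) = 1/(-171 + (888 - 1176 + 608)) = 1/(-171 + 320) = 1/149 ≈ 0.0067114)
j + (41 - 10*(10 + 43)) = 1/149 + (41 - 10*(10 + 43)) = 1/149 + (41 - 10*53) = 1/149 + (41 - 1*530) = 1/149 + (41 - 530) = 1/149 - 489 = -72860/149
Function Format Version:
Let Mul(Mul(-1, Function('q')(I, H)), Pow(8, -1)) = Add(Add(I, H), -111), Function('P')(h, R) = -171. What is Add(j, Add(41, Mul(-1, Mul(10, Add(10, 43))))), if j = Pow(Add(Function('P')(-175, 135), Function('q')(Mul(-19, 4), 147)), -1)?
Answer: Rational(-72860, 149) ≈ -488.99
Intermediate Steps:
Function('q')(I, H) = Add(888, Mul(-8, H), Mul(-8, I)) (Function('q')(I, H) = Mul(-8, Add(Add(I, H), -111)) = Mul(-8, Add(Add(H, I), -111)) = Mul(-8, Add(-111, H, I)) = Add(888, Mul(-8, H), Mul(-8, I)))
j = Rational(1, 149) (j = Pow(Add(-171, Add(888, Mul(-8, 147), Mul(-8, Mul(-19, 4)))), -1) = Pow(Add(-171, Add(888, -1176, Mul(-8, -76))), -1) = Pow(Add(-171, Add(888, -1176, 608)), -1) = Pow(Add(-171, 320), -1) = Pow(149, -1) = Rational(1, 149) ≈ 0.0067114)
Add(j, Add(41, Mul(-1, Mul(10, Add(10, 43))))) = Add(Rational(1, 149), Add(41, Mul(-1, Mul(10, Add(10, 43))))) = Add(Rational(1, 149), Add(41, Mul(-1, Mul(10, 53)))) = Add(Rational(1, 149), Add(41, Mul(-1, 530))) = Add(Rational(1, 149), Add(41, -530)) = Add(Rational(1, 149), -489) = Rational(-72860, 149)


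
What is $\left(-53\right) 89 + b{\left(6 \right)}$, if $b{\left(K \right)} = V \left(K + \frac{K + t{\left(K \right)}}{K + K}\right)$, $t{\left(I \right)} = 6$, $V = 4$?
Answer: $-4689$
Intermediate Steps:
$b{\left(K \right)} = 4 K + \frac{2 \left(6 + K\right)}{K}$ ($b{\left(K \right)} = 4 \left(K + \frac{K + 6}{K + K}\right) = 4 \left(K + \frac{6 + K}{2 K}\right) = 4 K + \frac{2 \left(6 + K\right)}{K}$)
$\left(-53\right) 89 + b{\left(6 \right)} = \left(-53\right) 89 + \left(2 + 4 \cdot 6 + \frac{12}{6}\right) = -4717 + \left(2 + 24 + 12 \cdot \frac{1}{6}\right) = -4717 + \left(2 + 24 + 2\right) = -4717 + 28 = -4689$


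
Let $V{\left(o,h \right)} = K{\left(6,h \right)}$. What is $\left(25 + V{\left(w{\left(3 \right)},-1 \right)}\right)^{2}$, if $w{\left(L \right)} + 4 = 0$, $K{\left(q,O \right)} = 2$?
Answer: $729$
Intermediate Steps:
$w{\left(L \right)} = -4$ ($w{\left(L \right)} = -4 + 0 = -4$)
$V{\left(o,h \right)} = 2$
$\left(25 + V{\left(w{\left(3 \right)},-1 \right)}\right)^{2} = \left(25 + 2\right)^{2} = 27^{2} = 729$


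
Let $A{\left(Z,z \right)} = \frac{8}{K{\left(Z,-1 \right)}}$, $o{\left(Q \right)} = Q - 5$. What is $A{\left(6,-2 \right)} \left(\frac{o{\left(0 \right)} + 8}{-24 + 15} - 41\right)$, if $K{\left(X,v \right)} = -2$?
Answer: $\frac{496}{3} \approx 165.33$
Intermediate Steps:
$o{\left(Q \right)} = -5 + Q$ ($o{\left(Q \right)} = Q - 5 = -5 + Q$)
$A{\left(Z,z \right)} = -4$ ($A{\left(Z,z \right)} = \frac{8}{-2} = 8 \left(- \frac{1}{2}\right) = -4$)
$A{\left(6,-2 \right)} \left(\frac{o{\left(0 \right)} + 8}{-24 + 15} - 41\right) = - 4 \left(\frac{\left(-5 + 0\right) + 8}{-24 + 15} - 41\right) = - 4 \left(\frac{-5 + 8}{-9} - 41\right) = - 4 \left(3 \left(- \frac{1}{9}\right) - 41\right) = - 4 \left(- \frac{1}{3} - 41\right) = \left(-4\right) \left(- \frac{124}{3}\right) = \frac{496}{3}$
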